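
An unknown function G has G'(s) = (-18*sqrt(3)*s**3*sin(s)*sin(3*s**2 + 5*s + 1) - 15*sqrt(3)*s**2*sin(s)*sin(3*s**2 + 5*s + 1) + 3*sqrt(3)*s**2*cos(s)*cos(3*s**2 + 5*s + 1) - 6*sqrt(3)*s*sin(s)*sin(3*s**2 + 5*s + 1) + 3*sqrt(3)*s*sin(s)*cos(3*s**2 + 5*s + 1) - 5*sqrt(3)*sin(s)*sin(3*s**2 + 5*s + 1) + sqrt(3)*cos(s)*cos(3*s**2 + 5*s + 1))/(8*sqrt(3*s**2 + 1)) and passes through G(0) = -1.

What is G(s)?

Differentiate the proposed G(s) back; it has to land on the given G'(s).
A general antiderivative is 3*sqrt(s**2 + 1/3)*sin(s)*cos(3*s**2 + 5*s + 1)/8 + C.
The condition gives C = -1 - (0) = -1.
So G(s) = 3*sqrt(s**2 + 1/3)*sin(s)*cos(3*s**2 + 5*s + 1)/8 - 1.
Check: d/ds[3*sqrt(s**2 + 1/3)*sin(s)*cos(3*s**2 + 5*s + 1)/8 - 1] = sqrt(3)*(-54*s**3*sin(s)*sin(3*s**2 + 5*s + 1) - 45*s**2*sin(s)*sin(3*s**2 + 5*s + 1) + 9*s**2*cos(s)*cos(3*s**2 + 5*s + 1) - 18*s*sin(s)*sin(3*s**2 + 5*s + 1) + 9*s*sin(s)*cos(3*s**2 + 5*s + 1) - 15*sin(s)*sin(3*s**2 + 5*s + 1) + 3*cos(s)*cos(3*s**2 + 5*s + 1))/(24*sqrt(3*s**2 + 1)), which equals G'(s).

G(s) = 3*sqrt(s**2 + 1/3)*sin(s)*cos(3*s**2 + 5*s + 1)/8 - 1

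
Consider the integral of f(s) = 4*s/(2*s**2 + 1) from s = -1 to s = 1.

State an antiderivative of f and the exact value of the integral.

The substitution u = 2*s**2 + 1 works: f is exactly (dF/du)*(du/ds) for that inner function.
F(s) = log(2*s**2 + 1) is an antiderivative of f.
Check: d/ds[log(2*s**2 + 1)] = 4*s/(2*s**2 + 1) = f(s).
F(1) = log(3); F(-1) = log(3).
Integral = F(1) - F(-1) = 0.

Antiderivative: F(s) = log(2*s**2 + 1); value = 0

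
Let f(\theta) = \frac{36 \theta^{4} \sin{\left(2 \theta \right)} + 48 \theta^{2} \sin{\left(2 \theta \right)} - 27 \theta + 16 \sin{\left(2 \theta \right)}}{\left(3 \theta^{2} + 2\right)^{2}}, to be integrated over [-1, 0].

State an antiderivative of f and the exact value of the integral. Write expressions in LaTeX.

Antiderivative: F(\theta) = \frac{- 12 \theta^{2} \cos{\left(2 \theta \right)} - 8 \cos{\left(2 \theta \right)} + 9}{6 \theta^{2} + 4}; value = 2 \cos{\left(2 \right)} - \frac{13}{20}

Differentiate the proposed F(\theta) back; it has to land on f(\theta) exactly.
F(\theta) = \frac{- 12 \theta^{2} \cos{\left(2 \theta \right)} - 8 \cos{\left(2 \theta \right)} + 9}{6 \theta^{2} + 4} is an antiderivative of f.
Check: d/d\theta[\frac{- 12 \theta^{2} \cos{\left(2 \theta \right)} - 8 \cos{\left(2 \theta \right)} + 9}{6 \theta^{2} + 4}] = \frac{36 \theta^{4} \sin{\left(2 \theta \right)} + 48 \theta^{2} \sin{\left(2 \theta \right)} - 27 \theta + 16 \sin{\left(2 \theta \right)}}{9 \theta^{4} + 12 \theta^{2} + 4}, which equals f(\theta).
F(0) = \frac{1}{4}; F(-1) = \frac{9}{10} - 2 \cos{\left(2 \right)}.
Integral = F(0) - F(-1) = 2 \cos{\left(2 \right)} - \frac{13}{20}.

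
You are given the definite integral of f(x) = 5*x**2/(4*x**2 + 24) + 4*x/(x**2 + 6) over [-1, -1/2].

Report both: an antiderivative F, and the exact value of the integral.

Antiderivative: F(x) = 5*x/4 + 2*log(x**2 + 6) - 5*sqrt(6)*atan(sqrt(6)*x/6)/4; value = -2*log(7) - 5*sqrt(6)*atan(sqrt(6)/6)/4 + 5*sqrt(6)*atan(sqrt(6)/12)/4 + 5/8 + 2*log(25/4)

The integrand splits into summands that can be handled one at a time.
F(x) = 5*x/4 + 2*log(x**2 + 6) - 5*sqrt(6)*atan(sqrt(6)*x/6)/4 is an antiderivative of f.
Check: d/dx[5*x/4 + 2*log(x**2 + 6) - 5*sqrt(6)*atan(sqrt(6)*x/6)/4] = (5*x**2 + 16*x)/(4*x**2 + 24), which equals f(x).
F(-1/2) = -5/8 + 5*sqrt(6)*atan(sqrt(6)/12)/4 + 2*log(25/4); F(-1) = -5/4 + 5*sqrt(6)*atan(sqrt(6)/6)/4 + 2*log(7).
Integral = F(-1/2) - F(-1) = -2*log(7) - 5*sqrt(6)*atan(sqrt(6)/6)/4 + 5*sqrt(6)*atan(sqrt(6)/12)/4 + 5/8 + 2*log(25/4).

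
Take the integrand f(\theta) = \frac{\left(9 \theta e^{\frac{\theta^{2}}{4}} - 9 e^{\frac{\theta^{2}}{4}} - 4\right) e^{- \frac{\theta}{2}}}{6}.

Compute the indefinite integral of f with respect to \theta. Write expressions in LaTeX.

F(\theta) = 3 e^{- \frac{\theta}{2}} e^{\frac{\theta^{2}}{4}} + \frac{4 e^{- \frac{\theta}{2}}}{3} + C

Recover f(\theta) by differentiating a candidate F(\theta); any mismatch rules it out.
Check: d/d\theta[3 e^{- \frac{\theta}{2}} e^{\frac{\theta^{2}}{4}} + \frac{4 e^{- \frac{\theta}{2}}}{3}] = \frac{\left(9 \theta e^{\frac{\theta^{2}}{4}} - 9 e^{\frac{\theta^{2}}{4}} - 4\right) e^{- \frac{\theta}{2}}}{6} = f(\theta).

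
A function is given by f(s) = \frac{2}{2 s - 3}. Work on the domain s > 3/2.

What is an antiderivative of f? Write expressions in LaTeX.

An antiderivative F(s) passes only if d/ds[F] lands on f(s) exactly.
Check: d/ds[\log{\left(s - \frac{3}{2} \right)}] = \frac{2}{2 s - 3} = f(s).

An antiderivative is F(s) = \log{\left(s - \frac{3}{2} \right)}.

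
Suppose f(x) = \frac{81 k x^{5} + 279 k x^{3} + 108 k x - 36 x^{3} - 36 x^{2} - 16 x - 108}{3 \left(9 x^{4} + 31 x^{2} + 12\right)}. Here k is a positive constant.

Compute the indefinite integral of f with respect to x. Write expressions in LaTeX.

F(x) = \frac{3 k x^{2}}{2} - \frac{2 \log{\left(\frac{x^{2}}{2} + \frac{3}{2} \right)}}{3} - 2 \operatorname{atan}{\left(\frac{3 x}{2} \right)} + C

Any candidate F(x) must reproduce f(x) exactly when differentiated.
Check: d/dx[\frac{3 k x^{2}}{2} - \frac{2 \log{\left(\frac{x^{2}}{2} + \frac{3}{2} \right)}}{3} - 2 \operatorname{atan}{\left(\frac{3 x}{2} \right)}] = \frac{81 k x^{5} + 279 k x^{3} + 108 k x - 36 x^{3} - 36 x^{2} - 16 x - 108}{27 x^{4} + 93 x^{2} + 36}, which equals f(x).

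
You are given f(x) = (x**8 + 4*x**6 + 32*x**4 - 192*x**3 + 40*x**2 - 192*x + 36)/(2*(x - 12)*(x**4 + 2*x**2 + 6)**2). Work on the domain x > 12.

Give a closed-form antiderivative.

Differentiate the proposed F(x) back; it has to land on f(x) exactly.
Check: d/dx[((x**4 + 2*x**2 + 6)*log(x/2 - 6) - 4)/(2*(x**4 + 2*x**2 + 6))] = (x**8 + 4*x**6 + 32*x**4 - 192*x**3 + 40*x**2 - 192*x + 36)/(2*x**9 - 24*x**8 + 8*x**7 - 96*x**6 + 32*x**5 - 384*x**4 + 48*x**3 - 576*x**2 + 72*x - 864), which equals f(x).

An antiderivative is F(x) = ((x**4 + 2*x**2 + 6)*log(x/2 - 6) - 4)/(2*(x**4 + 2*x**2 + 6)).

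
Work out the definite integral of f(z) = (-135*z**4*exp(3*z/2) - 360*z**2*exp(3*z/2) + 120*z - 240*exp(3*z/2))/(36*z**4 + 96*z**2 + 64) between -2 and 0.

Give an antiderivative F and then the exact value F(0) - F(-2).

Antiderivative: F(z) = -5*exp(3*z/2)/2 - 5/(3*z**2 + 4); value = -55/16 + 5*exp(-3)/2

Whatever form F(z) takes, F'(z) = f(z) is non-negotiable.
F(z) = -5*exp(3*z/2)/2 - 5/(3*z**2 + 4) is an antiderivative of f.
Check: d/dz[-5*exp(3*z/2)/2 - 5/(3*z**2 + 4)] = (-135*z**4*exp(3*z/2) - 360*z**2*exp(3*z/2) + 120*z - 240*exp(3*z/2))/(36*z**4 + 96*z**2 + 64) = f(z).
F(0) = -15/4; F(-2) = -5/16 - 5*exp(-3)/2.
Integral = F(0) - F(-2) = -55/16 + 5*exp(-3)/2.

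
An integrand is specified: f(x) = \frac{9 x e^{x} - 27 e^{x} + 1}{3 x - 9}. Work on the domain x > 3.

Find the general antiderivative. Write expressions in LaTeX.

F(x) = 3 e^{x} + \frac{\log{\left(2 x - 6 \right)}}{3} + C

Since d/dx undoes antidifferentiation here, F'(x) = f(x) is required of F(x).
Check: d/dx[3 e^{x} + \frac{\log{\left(2 x - 6 \right)}}{3}] = \frac{9 x e^{x} - 27 e^{x} + 1}{3 x - 9} = f(x).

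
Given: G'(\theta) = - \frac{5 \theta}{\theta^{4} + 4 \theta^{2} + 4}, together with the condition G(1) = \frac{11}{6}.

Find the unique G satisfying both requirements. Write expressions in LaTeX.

G(\theta) = \frac{2 \theta^{2} + 9}{2 \left(\theta^{2} + 2\right)}

G'(\theta) matches the chain-rule pattern g'(h)*h' with inner function h(\theta) = \theta^{2} + 2; substituting u = h(\theta) collapses the integral.
A general antiderivative is \frac{5}{2 \left(\theta^{2} + 2\right)} + C.
The condition gives C = \frac{11}{6} - (\frac{5}{6}) = 1.
So G(\theta) = \frac{2 \theta^{2} + 9}{2 \left(\theta^{2} + 2\right)}.
Check: d/d\theta[\frac{2 \theta^{2} + 9}{2 \left(\theta^{2} + 2\right)}] = - \frac{5 \theta}{\theta^{4} + 4 \theta^{2} + 4} = G'(\theta).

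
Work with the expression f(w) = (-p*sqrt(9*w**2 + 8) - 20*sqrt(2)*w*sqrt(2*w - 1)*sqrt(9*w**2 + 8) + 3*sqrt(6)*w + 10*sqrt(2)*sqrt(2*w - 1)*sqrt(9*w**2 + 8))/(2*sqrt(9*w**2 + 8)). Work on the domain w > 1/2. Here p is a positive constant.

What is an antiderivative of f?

Recover f(w) by differentiating a candidate F(w); any mismatch rules it out.
Check: d/dw[(-3*p*w - 6*sqrt(2)*(2*w - 1)**(5/2) + sqrt(6)*sqrt(9*w**2 + 8))/6] = (-p*sqrt(9*w**2 + 8) - 20*sqrt(2)*w*sqrt(2*w - 1)*sqrt(9*w**2 + 8) + 3*sqrt(6)*w + 10*sqrt(2)*sqrt(2*w - 1)*sqrt(9*w**2 + 8))/(2*sqrt(9*w**2 + 8)) = f(w).

An antiderivative is F(w) = (-3*p*w - 6*sqrt(2)*(2*w - 1)**(5/2) + sqrt(6)*sqrt(9*w**2 + 8))/6.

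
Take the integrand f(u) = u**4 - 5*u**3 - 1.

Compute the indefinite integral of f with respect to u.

F(u) = u**5/5 - 5*u**4/4 - u + C

Integrate term by term and add the pieces.
Check: d/du[u**5/5 - 5*u**4/4 - u] = u**4 - 5*u**3 - 1 = f(u).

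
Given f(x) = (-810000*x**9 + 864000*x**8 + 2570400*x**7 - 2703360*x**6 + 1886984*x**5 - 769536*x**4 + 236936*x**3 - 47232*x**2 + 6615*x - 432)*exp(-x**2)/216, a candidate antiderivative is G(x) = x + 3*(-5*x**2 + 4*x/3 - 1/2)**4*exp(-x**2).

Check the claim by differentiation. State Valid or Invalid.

d/dx[G] = (-810000*x**9 + 864000*x**8 + 2570400*x**7 - 2703360*x**6 + 1886984*x**5 - 769536*x**4 + 236936*x**3 - 47232*x**2 + 6615*x + 216*exp(x**2) - 432)*exp(-x**2)/216
d/dx[G] - f(x) = 1 != 0.

Invalid: d/dx[G] - f = 1, which is not 0.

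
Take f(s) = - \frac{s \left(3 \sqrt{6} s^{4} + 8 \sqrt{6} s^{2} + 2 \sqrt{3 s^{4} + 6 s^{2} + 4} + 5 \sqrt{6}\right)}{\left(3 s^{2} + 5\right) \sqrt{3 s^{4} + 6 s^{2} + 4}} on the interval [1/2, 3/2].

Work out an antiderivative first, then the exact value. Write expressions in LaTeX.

Antiderivative: F(s) = - \frac{\sqrt{6} \sqrt{3 s^{4} + 6 s^{2} + 4} + 2 \log{\left(s^{2} + \frac{5}{3} \right)}}{6}; value = - \frac{\sqrt{3138}}{24} - \frac{\log{\left(\frac{47}{12} \right)}}{3} + \frac{\log{\left(\frac{23}{12} \right)}}{3} + \frac{\sqrt{546}}{24}

For F(s) to be correct the identity F'(s) - f(s) = 0 must hold.
F(s) = - \frac{\sqrt{6} \sqrt{3 s^{4} + 6 s^{2} + 4} + 2 \log{\left(s^{2} + \frac{5}{3} \right)}}{6} is an antiderivative of f.
Check: d/ds[- \frac{\sqrt{6} \sqrt{3 s^{4} + 6 s^{2} + 4} + 2 \log{\left(s^{2} + \frac{5}{3} \right)}}{6}] = \frac{- 3 \sqrt{6} s^{5} - 8 \sqrt{6} s^{3} - 2 s \sqrt{3 s^{4} + 6 s^{2} + 4} - 5 \sqrt{6} s}{3 s^{2} \sqrt{3 s^{4} + 6 s^{2} + 4} + 5 \sqrt{3 s^{4} + 6 s^{2} + 4}}, which equals f(s).
F(3/2) = - \frac{\sqrt{3138}}{24} - \frac{\log{\left(\frac{47}{12} \right)}}{3}; F(1/2) = - \frac{\sqrt{546}}{24} - \frac{\log{\left(\frac{23}{12} \right)}}{3}.
Integral = F(3/2) - F(1/2) = - \frac{\sqrt{3138}}{24} - \frac{\log{\left(\frac{47}{12} \right)}}{3} + \frac{\log{\left(\frac{23}{12} \right)}}{3} + \frac{\sqrt{546}}{24}.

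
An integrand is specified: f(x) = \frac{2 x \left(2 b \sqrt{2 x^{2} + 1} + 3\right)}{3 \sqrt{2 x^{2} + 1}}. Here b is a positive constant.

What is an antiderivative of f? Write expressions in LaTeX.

A candidate is checked by its d/dx: the result must match f(x).
Check: d/dx[\frac{2 b x^{2}}{3} + \sqrt{2 x^{2} + 1}] = \frac{4 b x \sqrt{2 x^{2} + 1} + 6 x}{3 \sqrt{2 x^{2} + 1}}, which equals f(x).

An antiderivative is F(x) = \frac{2 b x^{2}}{3} + \sqrt{2 x^{2} + 1}.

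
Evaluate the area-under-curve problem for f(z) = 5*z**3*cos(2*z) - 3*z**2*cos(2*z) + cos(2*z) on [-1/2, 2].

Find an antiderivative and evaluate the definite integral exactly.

Antiderivative: F(z) = (20*z**3*sin(2*z) - 12*z**2*sin(2*z) + 30*z**2*cos(2*z) - 30*z*sin(2*z) - 12*z*cos(2*z) + 10*sin(2*z) - 15*cos(2*z))/8; value = 81*cos(4)/8 + 31*sin(4)/4 + 3*cos(1)/16 + 39*sin(1)/16

The integrand splits into summands that can be handled one at a time.
F(z) = (20*z**3*sin(2*z) - 12*z**2*sin(2*z) + 30*z**2*cos(2*z) - 30*z*sin(2*z) - 12*z*cos(2*z) + 10*sin(2*z) - 15*cos(2*z))/8 is an antiderivative of f.
Check: d/dz[(20*z**3*sin(2*z) - 12*z**2*sin(2*z) + 30*z**2*cos(2*z) - 30*z*sin(2*z) - 12*z*cos(2*z) + 10*sin(2*z) - 15*cos(2*z))/8] = 5*z**3*cos(2*z) - 3*z**2*cos(2*z) + cos(2*z) = f(z).
F(2) = 81*cos(4)/8 + 31*sin(4)/4; F(-1/2) = -39*sin(1)/16 - 3*cos(1)/16.
Integral = F(2) - F(-1/2) = 81*cos(4)/8 + 31*sin(4)/4 + 3*cos(1)/16 + 39*sin(1)/16.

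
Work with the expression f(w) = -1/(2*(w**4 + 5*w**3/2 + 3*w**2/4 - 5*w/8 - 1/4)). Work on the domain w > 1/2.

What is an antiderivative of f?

An antiderivative is F(w) = (-18*w*log(w - 1/2) + 10*w*log(w + 1/2) + 8*w*log(w + 2) - 9*log(w - 1/2) + 5*log(w + 1/2) + 4*log(w + 2) - 30)/(90*w + 45).

The denominator factors as (w + 2)*(2*w - 1)*(2*w + 1)**2; partial fractions split f into directly integrable pieces: 2/(9*(2*w + 1)) + 4/(3*(2*w + 1)**2) - 2/(5*(2*w - 1)) + 4/(45*(w + 2)).
Check: d/dw[(-18*w*log(w - 1/2) + 10*w*log(w + 1/2) + 8*w*log(w + 2) - 9*log(w - 1/2) + 5*log(w + 1/2) + 4*log(w + 2) - 30)/(90*w + 45)] = -4/(8*w**4 + 20*w**3 + 6*w**2 - 5*w - 2), which equals f(w).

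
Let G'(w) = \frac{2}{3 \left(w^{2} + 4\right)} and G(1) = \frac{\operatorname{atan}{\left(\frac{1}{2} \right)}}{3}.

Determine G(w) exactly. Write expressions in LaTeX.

G(w) = \frac{\operatorname{atan}{\left(\frac{w}{2} \right)}}{3}

The proposed G(w) is checked by its d/dw: the result must match the given G'(w).
A general antiderivative is \frac{\operatorname{atan}{\left(\frac{w}{2} \right)}}{3} + C.
The condition gives C = \frac{\operatorname{atan}{\left(\frac{1}{2} \right)}}{3} - (\frac{\operatorname{atan}{\left(\frac{1}{2} \right)}}{3}) = 0.
So G(w) = \frac{\operatorname{atan}{\left(\frac{w}{2} \right)}}{3}.
Check: d/dw[\frac{\operatorname{atan}{\left(\frac{w}{2} \right)}}{3}] = \frac{2}{3 w^{2} + 12}, which equals G'(w).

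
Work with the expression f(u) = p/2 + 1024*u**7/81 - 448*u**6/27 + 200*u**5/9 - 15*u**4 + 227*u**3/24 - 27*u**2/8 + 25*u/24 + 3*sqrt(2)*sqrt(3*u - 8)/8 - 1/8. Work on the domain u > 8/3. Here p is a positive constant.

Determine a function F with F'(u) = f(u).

An antiderivative is F(u) = (1296*p*u + 216*sqrt(2)*(3*u - 8)**(3/2) + (-8*u**2 + 3*u - 3)**4)/2592.

Integrate term by term and add the pieces.
Check: d/du[(1296*p*u + 216*sqrt(2)*(3*u - 8)**(3/2) + (-8*u**2 + 3*u - 3)**4)/2592] = p/2 + 1024*u**7/81 - 448*u**6/27 + 200*u**5/9 - 15*u**4 + 227*u**3/24 - 27*u**2/8 + 25*u/24 + 3*sqrt(2)*sqrt(3*u - 8)/8 - 1/8 = f(u).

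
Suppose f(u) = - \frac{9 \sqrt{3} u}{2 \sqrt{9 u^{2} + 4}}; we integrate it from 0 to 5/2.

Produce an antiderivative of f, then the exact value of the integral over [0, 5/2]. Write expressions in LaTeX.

Antiderivative: F(u) = - \frac{\sqrt{3} \sqrt{9 u^{2} + 4}}{2}; value = - \frac{\sqrt{723}}{4} + \sqrt{3}

The substitution w = 3 u^{2} + \frac{4}{3} works: f is exactly (dF/dw)*(dw/du) for that inner function.
F(u) = - \frac{\sqrt{3} \sqrt{9 u^{2} + 4}}{2} is an antiderivative of f.
Check: d/du[- \frac{\sqrt{3} \sqrt{9 u^{2} + 4}}{2}] = - \frac{9 \sqrt{3} u}{2 \sqrt{9 u^{2} + 4}} = f(u).
F(5/2) = - \frac{\sqrt{723}}{4}; F(0) = - \sqrt{3}.
Integral = F(5/2) - F(0) = - \frac{\sqrt{723}}{4} + \sqrt{3}.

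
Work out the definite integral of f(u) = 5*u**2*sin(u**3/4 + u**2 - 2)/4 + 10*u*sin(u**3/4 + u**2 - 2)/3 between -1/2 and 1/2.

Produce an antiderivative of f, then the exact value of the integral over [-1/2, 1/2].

Antiderivative: F(u) = -5*cos(u**3/4 + u**2 - 2)/3; value = 5*cos(57/32)/3 - 5*cos(55/32)/3

f matches the chain-rule pattern g'(h)*h' with inner function h(u) = u**3/4 + u**2 - 2; substituting w = h(u) collapses the integral.
F(u) = -5*cos(u**3/4 + u**2 - 2)/3 is an antiderivative of f.
Check: d/du[-5*cos(u**3/4 + u**2 - 2)/3] = 5*u**2*sin(u**3/4 + u**2 - 2)/4 + 10*u*sin(u**3/4 + u**2 - 2)/3 = f(u).
F(1/2) = -5*cos(55/32)/3; F(-1/2) = -5*cos(57/32)/3.
Integral = F(1/2) - F(-1/2) = 5*cos(57/32)/3 - 5*cos(55/32)/3.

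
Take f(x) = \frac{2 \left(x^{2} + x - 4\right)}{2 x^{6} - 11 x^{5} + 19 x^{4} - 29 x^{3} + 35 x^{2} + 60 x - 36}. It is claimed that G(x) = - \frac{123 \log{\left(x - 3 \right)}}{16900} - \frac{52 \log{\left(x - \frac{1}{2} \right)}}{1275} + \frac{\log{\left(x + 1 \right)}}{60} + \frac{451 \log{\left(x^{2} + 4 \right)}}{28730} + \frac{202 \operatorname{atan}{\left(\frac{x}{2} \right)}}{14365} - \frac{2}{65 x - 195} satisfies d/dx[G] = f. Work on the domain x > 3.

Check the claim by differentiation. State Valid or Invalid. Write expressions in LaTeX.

d/dx[G] = \frac{x^{2} + x - 4}{2 x^{6} - 11 x^{5} + 19 x^{4} - 29 x^{3} + 35 x^{2} + 60 x - 36}
d/dx[G] - f(x) = \frac{- x^{2} - x + 4}{2 x^{6} - 11 x^{5} + 19 x^{4} - 29 x^{3} + 35 x^{2} + 60 x - 36} != 0.

Invalid: d/dx[G] - f = \frac{- x^{2} - x + 4}{2 x^{6} - 11 x^{5} + 19 x^{4} - 29 x^{3} + 35 x^{2} + 60 x - 36}, which is not 0.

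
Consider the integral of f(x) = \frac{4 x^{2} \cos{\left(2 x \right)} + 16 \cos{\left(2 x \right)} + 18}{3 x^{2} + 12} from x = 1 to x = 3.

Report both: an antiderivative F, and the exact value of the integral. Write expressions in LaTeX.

Differentiate the proposed F(x) back; it has to land on f(x) exactly.
F(x) = \frac{2 \sin{\left(2 x \right)} + 9 \operatorname{atan}{\left(\frac{x}{2} \right)}}{3} is an antiderivative of f.
Check: d/dx[\frac{2 \sin{\left(2 x \right)} + 9 \operatorname{atan}{\left(\frac{x}{2} \right)}}{3}] = \frac{4 x^{2} \cos{\left(2 x \right)} + 16 \cos{\left(2 x \right)} + 18}{3 x^{2} + 12} = f(x).
F(3) = \frac{2 \sin{\left(6 \right)}}{3} + 3 \operatorname{atan}{\left(\frac{3}{2} \right)}; F(1) = \frac{2 \sin{\left(2 \right)}}{3} + 3 \operatorname{atan}{\left(\frac{1}{2} \right)}.
Integral = F(3) - F(1) = - 3 \operatorname{atan}{\left(\frac{1}{2} \right)} - \frac{2 \sin{\left(2 \right)}}{3} + \frac{2 \sin{\left(6 \right)}}{3} + 3 \operatorname{atan}{\left(\frac{3}{2} \right)}.

Antiderivative: F(x) = \frac{2 \sin{\left(2 x \right)} + 9 \operatorname{atan}{\left(\frac{x}{2} \right)}}{3}; value = - 3 \operatorname{atan}{\left(\frac{1}{2} \right)} - \frac{2 \sin{\left(2 \right)}}{3} + \frac{2 \sin{\left(6 \right)}}{3} + 3 \operatorname{atan}{\left(\frac{3}{2} \right)}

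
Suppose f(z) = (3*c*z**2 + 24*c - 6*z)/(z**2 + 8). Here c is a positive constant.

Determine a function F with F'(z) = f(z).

Whatever form F(z) takes, F'(z) = f(z) is non-negotiable.
Check: d/dz[3*(c*z - log(z**2/2 + 4))] = (3*c*z**2 + 24*c - 6*z)/(z**2 + 8) = f(z).

An antiderivative is F(z) = 3*(c*z - log(z**2/2 + 4)).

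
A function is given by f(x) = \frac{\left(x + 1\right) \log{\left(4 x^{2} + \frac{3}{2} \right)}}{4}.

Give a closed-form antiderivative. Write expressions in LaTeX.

An antiderivative is F(x) = \frac{x^{2} \log{\left(4 x^{2} + \frac{3}{2} \right)}}{8} - \frac{x^{2}}{8} + \frac{x \log{\left(4 x^{2} + \frac{3}{2} \right)}}{4} - \frac{x}{2} + \frac{3 \log{\left(x^{2} + \frac{3}{8} \right)}}{64} + \frac{\sqrt{6} \operatorname{atan}{\left(\frac{2 \sqrt{6} x}{3} \right)}}{8}.

Since d/dx undoes antidifferentiation here, F'(x) = f(x) is required of F(x).
Check: d/dx[\frac{x^{2} \log{\left(4 x^{2} + \frac{3}{2} \right)}}{8} - \frac{x^{2}}{8} + \frac{x \log{\left(4 x^{2} + \frac{3}{2} \right)}}{4} - \frac{x}{2} + \frac{3 \log{\left(x^{2} + \frac{3}{8} \right)}}{64} + \frac{\sqrt{6} \operatorname{atan}{\left(\frac{2 \sqrt{6} x}{3} \right)}}{8}] = \frac{x \log{\left(4 x^{2} + \frac{3}{2} \right)}}{4} + \frac{\log{\left(4 x^{2} + \frac{3}{2} \right)}}{4}, which equals f(x).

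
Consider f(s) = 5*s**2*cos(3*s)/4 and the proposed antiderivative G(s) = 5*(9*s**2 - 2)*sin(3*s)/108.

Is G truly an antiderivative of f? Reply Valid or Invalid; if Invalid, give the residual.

d/ds[G] = 5*s**2*cos(3*s)/4 + 5*s*sin(3*s)/6 - 5*cos(3*s)/18
d/ds[G] - f(s) = 5*s*sin(3*s)/6 - 5*cos(3*s)/18 != 0.

Invalid: d/ds[G] - f = 5*s*sin(3*s)/6 - 5*cos(3*s)/18, which is not 0.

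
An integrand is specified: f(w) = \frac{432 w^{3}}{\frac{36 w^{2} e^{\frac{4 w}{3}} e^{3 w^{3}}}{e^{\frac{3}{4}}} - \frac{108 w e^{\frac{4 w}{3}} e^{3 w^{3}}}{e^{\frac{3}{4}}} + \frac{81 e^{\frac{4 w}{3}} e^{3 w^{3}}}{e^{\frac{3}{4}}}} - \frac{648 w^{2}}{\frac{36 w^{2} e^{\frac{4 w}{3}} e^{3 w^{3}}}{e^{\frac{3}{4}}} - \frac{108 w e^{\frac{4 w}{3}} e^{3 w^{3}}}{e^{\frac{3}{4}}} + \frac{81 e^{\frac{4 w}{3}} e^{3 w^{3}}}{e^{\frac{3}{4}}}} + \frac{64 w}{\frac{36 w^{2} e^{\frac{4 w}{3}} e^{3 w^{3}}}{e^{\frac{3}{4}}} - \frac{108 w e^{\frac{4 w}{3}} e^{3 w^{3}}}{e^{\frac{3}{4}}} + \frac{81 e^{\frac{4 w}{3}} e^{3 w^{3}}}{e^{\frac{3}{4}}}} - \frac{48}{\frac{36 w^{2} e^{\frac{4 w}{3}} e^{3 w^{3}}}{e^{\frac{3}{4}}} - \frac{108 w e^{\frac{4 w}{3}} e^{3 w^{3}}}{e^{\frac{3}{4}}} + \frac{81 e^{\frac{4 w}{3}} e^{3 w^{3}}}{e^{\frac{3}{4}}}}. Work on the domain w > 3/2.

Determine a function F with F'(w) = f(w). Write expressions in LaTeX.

An antiderivative is F(w) = - \frac{8}{\frac{6 w e^{\frac{4 w}{3}} e^{3 w^{3}}}{e^{\frac{3}{4}}} - \frac{9 e^{\frac{4 w}{3}} e^{3 w^{3}}}{e^{\frac{3}{4}}}}.

Recognize the product-rule pattern: f = u'v + uv' with u = - \frac{8}{3 \left(2 w - 3\right)}, v = e^{- 3 w^{3} - \frac{4 w}{3} + \frac{3}{4}}, so integration by parts undoes it.
Check: d/dw[- \frac{8}{\frac{6 w e^{\frac{4 w}{3}} e^{3 w^{3}}}{e^{\frac{3}{4}}} - \frac{9 e^{\frac{4 w}{3}} e^{3 w^{3}}}{e^{\frac{3}{4}}}}] = \frac{432 w^{3} e^{\frac{3}{4}} - 648 w^{2} e^{\frac{3}{4}} + 64 w e^{\frac{3}{4}} - 48 e^{\frac{3}{4}}}{36 w^{2} e^{\frac{4 w}{3}} e^{3 w^{3}} - 108 w e^{\frac{4 w}{3}} e^{3 w^{3}} + 81 e^{\frac{4 w}{3}} e^{3 w^{3}}}, which equals f(w).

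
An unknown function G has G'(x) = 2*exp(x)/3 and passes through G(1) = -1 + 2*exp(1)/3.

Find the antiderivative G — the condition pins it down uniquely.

G(x) = 2*exp(x)/3 - 1

Any candidate G(x) must reproduce the stated G'(x) exactly.
A general antiderivative is 2*exp(x)/3 + C.
The condition gives C = -1 + 2*exp(1)/3 - (2*exp(1)/3) = -1.
So G(x) = 2*exp(x)/3 - 1.
Check: d/dx[2*exp(x)/3 - 1] = 2*exp(x)/3 = G'(x).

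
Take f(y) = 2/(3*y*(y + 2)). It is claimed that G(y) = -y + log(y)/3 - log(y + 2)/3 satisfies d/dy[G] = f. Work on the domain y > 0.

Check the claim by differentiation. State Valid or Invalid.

d/dy[G] = (-3*y**2 - 6*y + 2)/(3*y**2 + 6*y)
d/dy[G] - f(y) = -1 != 0.

Invalid: d/dy[G] - f = -1, which is not 0.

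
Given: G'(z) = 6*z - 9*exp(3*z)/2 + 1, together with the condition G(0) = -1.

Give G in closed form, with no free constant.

G(z) = 3*z**2 + z - 3*exp(3*z)/2 + 1/2

Integrate term by term and add the pieces.
A general antiderivative is 3*z**2 + z - 3*exp(3*z)/2 + C.
The condition gives C = -1 - (-3/2) = 1/2.
So G(z) = 3*z**2 + z - 3*exp(3*z)/2 + 1/2.
Check: d/dz[3*z**2 + z - 3*exp(3*z)/2 + 1/2] = 6*z - 9*exp(3*z)/2 + 1 = G'(z).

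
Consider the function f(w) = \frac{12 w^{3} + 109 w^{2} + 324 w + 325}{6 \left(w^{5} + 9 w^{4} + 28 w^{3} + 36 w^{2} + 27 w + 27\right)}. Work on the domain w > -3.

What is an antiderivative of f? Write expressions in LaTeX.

A first test for any F(w): its w-derivative must equal f(w) identically.
Check: d/dw[2 \operatorname{atan}{\left(w \right)} - \frac{1}{12 w^{2} + 72 w + 108}] = \frac{12 w^{3} + 109 w^{2} + 324 w + 325}{6 w^{5} + 54 w^{4} + 168 w^{3} + 216 w^{2} + 162 w + 162}, which equals f(w).

An antiderivative is F(w) = 2 \operatorname{atan}{\left(w \right)} - \frac{1}{12 w^{2} + 72 w + 108}.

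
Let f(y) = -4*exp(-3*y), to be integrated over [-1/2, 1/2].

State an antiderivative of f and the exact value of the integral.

Antiderivative: F(y) = 4*exp(-3*y)/3; value = -4*exp(3/2)/3 + 4*exp(-3/2)/3

Whatever form F(y) takes, F'(y) = f(y) is non-negotiable.
F(y) = 4*exp(-3*y)/3 is an antiderivative of f.
Check: d/dy[4*exp(-3*y)/3] = -4*exp(-3*y) = f(y).
F(1/2) = 4*exp(-3/2)/3; F(-1/2) = 4*exp(3/2)/3.
Integral = F(1/2) - F(-1/2) = -4*exp(3/2)/3 + 4*exp(-3/2)/3.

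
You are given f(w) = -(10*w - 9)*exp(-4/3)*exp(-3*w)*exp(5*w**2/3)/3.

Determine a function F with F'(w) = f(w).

f matches the chain-rule pattern g'(h)*h' with inner function h(w) = 5*w**2/3 - 3*w - 4/3; substituting u = h(w) collapses the integral.
Check: d/dw[-exp(-4/3)*exp(-3*w)*exp(5*w**2/3)] = (-10*w*exp(5*w**2/3) + 9*exp(5*w**2/3))*exp(-4/3)*exp(-3*w)/3, which equals f(w).

An antiderivative is F(w) = -exp(-4/3)*exp(-3*w)*exp(5*w**2/3).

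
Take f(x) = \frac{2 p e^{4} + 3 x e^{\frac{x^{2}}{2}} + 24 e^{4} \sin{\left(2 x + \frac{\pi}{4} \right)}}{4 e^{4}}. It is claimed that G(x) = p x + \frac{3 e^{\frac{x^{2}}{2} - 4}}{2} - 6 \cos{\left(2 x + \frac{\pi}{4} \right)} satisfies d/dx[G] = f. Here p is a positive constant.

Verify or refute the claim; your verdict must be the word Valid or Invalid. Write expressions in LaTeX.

Invalid: d/dx[G] - f = \frac{2 p e^{4} + 3 x e^{\frac{x^{2}}{2}} + 24 e^{4} \sin{\left(2 x + \frac{\pi}{4} \right)}}{4 e^{4}}, which is not 0.

d/dx[G] = p + \frac{3 x e^{\frac{x^{2}}{2}}}{2 e^{4}} + 12 \sin{\left(2 x + \frac{\pi}{4} \right)}
d/dx[G] - f(x) = \frac{2 p e^{4} + 3 x e^{\frac{x^{2}}{2}} + 24 e^{4} \sin{\left(2 x + \frac{\pi}{4} \right)}}{4 e^{4}} != 0.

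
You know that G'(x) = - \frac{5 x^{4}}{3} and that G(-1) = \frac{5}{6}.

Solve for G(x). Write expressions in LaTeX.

G(x) = \frac{1}{2} - \frac{x^{5}}{3}

Differentiate the proposed G(x) back; it has to land on the given G'(x).
A general antiderivative is - \frac{x^{5}}{3} + C.
The condition gives C = \frac{5}{6} - (\frac{1}{3}) = \frac{1}{2}.
So G(x) = \frac{1}{2} - \frac{x^{5}}{3}.
Check: d/dx[\frac{1}{2} - \frac{x^{5}}{3}] = - \frac{5 x^{4}}{3} = G'(x).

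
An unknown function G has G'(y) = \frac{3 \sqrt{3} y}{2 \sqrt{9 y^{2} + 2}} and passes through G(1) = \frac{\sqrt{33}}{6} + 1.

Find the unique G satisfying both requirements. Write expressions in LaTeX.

G'(y) matches the chain-rule pattern g'(h)*h' with inner function h(y) = 3 y^{2} + \frac{2}{3}; substituting u = h(y) collapses the integral.
A general antiderivative is \frac{\sqrt{3 y^{2} + \frac{2}{3}}}{2} + C.
The condition gives C = \frac{\sqrt{33}}{6} + 1 - (\frac{\sqrt{33}}{6}) = 1.
So G(y) = \frac{\sqrt{3} \left(\sqrt{9 y^{2} + 2} + 2 \sqrt{3}\right)}{6}.
Check: d/dy[\frac{\sqrt{3} \left(\sqrt{9 y^{2} + 2} + 2 \sqrt{3}\right)}{6}] = \frac{3 \sqrt{3} y}{2 \sqrt{9 y^{2} + 2}} = G'(y).

G(y) = \frac{\sqrt{3} \left(\sqrt{9 y^{2} + 2} + 2 \sqrt{3}\right)}{6}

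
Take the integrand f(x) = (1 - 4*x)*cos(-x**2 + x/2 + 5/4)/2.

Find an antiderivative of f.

An antiderivative is F(x) = sin(-x**2 + x/2 + 5/4).

The substitution u = -x**2 + x/2 + 5/4 works: f is exactly (dF/du)*(du/dx) for that inner function.
Check: d/dx[sin(-x**2 + x/2 + 5/4)] = -2*x*cos(-x**2 + x/2 + 5/4) + cos(-x**2 + x/2 + 5/4)/2, which equals f(x).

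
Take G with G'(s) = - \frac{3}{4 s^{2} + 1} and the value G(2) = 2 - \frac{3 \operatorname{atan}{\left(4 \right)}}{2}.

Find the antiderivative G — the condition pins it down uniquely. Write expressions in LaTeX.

A first test for any G(s): its s-derivative must equal the given G'(s).
A general antiderivative is - \frac{3 \operatorname{atan}{\left(2 s \right)}}{2} + C.
The condition gives C = 2 - \frac{3 \operatorname{atan}{\left(4 \right)}}{2} - (- \frac{3 \operatorname{atan}{\left(4 \right)}}{2}) = 2.
So G(s) = 2 - \frac{3 \operatorname{atan}{\left(2 s \right)}}{2}.
Check: d/ds[2 - \frac{3 \operatorname{atan}{\left(2 s \right)}}{2}] = - \frac{3}{4 s^{2} + 1} = G'(s).

G(s) = 2 - \frac{3 \operatorname{atan}{\left(2 s \right)}}{2}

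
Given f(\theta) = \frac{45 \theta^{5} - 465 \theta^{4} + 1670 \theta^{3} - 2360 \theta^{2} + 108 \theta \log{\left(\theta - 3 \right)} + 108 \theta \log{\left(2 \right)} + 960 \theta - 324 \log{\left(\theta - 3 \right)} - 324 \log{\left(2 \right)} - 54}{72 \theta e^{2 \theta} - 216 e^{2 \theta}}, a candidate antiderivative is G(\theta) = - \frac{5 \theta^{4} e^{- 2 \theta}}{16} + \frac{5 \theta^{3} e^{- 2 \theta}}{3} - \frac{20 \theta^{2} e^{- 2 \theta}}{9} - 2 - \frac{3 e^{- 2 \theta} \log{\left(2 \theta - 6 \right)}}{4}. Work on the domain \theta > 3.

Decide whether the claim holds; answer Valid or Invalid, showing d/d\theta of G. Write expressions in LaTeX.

Valid: G'(\theta) = f(\theta).

d/d\theta[G] = \frac{45 \theta^{5} - 465 \theta^{4} + 1670 \theta^{3} - 2360 \theta^{2} + 108 \theta \log{\left(\theta - 3 \right)} + 108 \theta \log{\left(2 \right)} + 960 \theta - 324 \log{\left(\theta - 3 \right)} - 324 \log{\left(2 \right)} - 54}{72 \theta e^{2 \theta} - 216 e^{2 \theta}}
This equals f(\theta) exactly, so the claim holds.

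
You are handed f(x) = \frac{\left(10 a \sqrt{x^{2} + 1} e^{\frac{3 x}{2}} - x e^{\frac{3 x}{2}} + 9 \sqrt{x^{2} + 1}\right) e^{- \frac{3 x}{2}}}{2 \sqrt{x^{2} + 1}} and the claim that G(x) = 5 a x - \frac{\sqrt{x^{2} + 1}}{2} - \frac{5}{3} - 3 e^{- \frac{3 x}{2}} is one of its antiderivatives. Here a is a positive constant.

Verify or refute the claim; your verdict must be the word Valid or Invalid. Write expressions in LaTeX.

Valid - differentiating G returns exactly f.

d/dx[G] = \frac{\left(10 a \sqrt{x^{2} + 1} e^{\frac{3 x}{2}} - x e^{\frac{3 x}{2}} + 9 \sqrt{x^{2} + 1}\right) e^{- \frac{3 x}{2}}}{2 \sqrt{x^{2} + 1}}
This equals f(x) exactly, so the claim holds.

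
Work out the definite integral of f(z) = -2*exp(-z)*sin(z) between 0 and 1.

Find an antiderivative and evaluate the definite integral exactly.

Antiderivative: F(z) = exp(-z)*sin(z) + exp(-z)*cos(z); value = -1 + exp(-1)*cos(1) + exp(-1)*sin(1)

Recover f(z) by differentiating a candidate F(z); any mismatch rules it out.
F(z) = exp(-z)*sin(z) + exp(-z)*cos(z) is an antiderivative of f.
Check: d/dz[exp(-z)*sin(z) + exp(-z)*cos(z)] = -2*exp(-z)*sin(z) = f(z).
F(1) = exp(-1)*cos(1) + exp(-1)*sin(1); F(0) = 1.
Integral = F(1) - F(0) = -1 + exp(-1)*cos(1) + exp(-1)*sin(1).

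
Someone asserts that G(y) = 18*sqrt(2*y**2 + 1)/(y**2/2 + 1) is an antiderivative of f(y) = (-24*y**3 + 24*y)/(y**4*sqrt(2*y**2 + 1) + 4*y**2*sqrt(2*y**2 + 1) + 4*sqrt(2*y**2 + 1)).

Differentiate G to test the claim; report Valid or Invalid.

d/dy[G] = (-72*y**3 + 72*y)/(y**4*sqrt(2*y**2 + 1) + 4*y**2*sqrt(2*y**2 + 1) + 4*sqrt(2*y**2 + 1))
d/dy[G] - f(y) = (-48*y**3*sqrt(2*y**2 + 1) + 48*y*sqrt(2*y**2 + 1))/(2*y**6 + 9*y**4 + 12*y**2 + 4) != 0.

Invalid: d/dy[G] - f = (-48*y**3*sqrt(2*y**2 + 1) + 48*y*sqrt(2*y**2 + 1))/(2*y**6 + 9*y**4 + 12*y**2 + 4), which is not 0.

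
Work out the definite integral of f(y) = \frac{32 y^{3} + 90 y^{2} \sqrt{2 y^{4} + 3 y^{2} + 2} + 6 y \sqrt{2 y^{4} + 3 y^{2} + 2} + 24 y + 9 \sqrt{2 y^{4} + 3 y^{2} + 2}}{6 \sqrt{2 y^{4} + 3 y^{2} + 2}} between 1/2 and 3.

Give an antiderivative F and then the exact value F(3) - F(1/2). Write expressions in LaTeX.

Since d/dy undoes antidifferentiation here, F'(y) = f(y) is required of F(y).
F(y) = 5 y^{3} + \frac{y^{2}}{2} + \frac{3 y}{2} + \frac{4 \sqrt{2 y^{4} + 3 y^{2} + 2}}{3} is an antiderivative of f.
Check: d/dy[5 y^{3} + \frac{y^{2}}{2} + \frac{3 y}{2} + \frac{4 \sqrt{2 y^{4} + 3 y^{2} + 2}}{3}] = \frac{32 y^{3} + 90 y^{2} \sqrt{2 y^{4} + 3 y^{2} + 2} + 6 y \sqrt{2 y^{4} + 3 y^{2} + 2} + 24 y + 9 \sqrt{2 y^{4} + 3 y^{2} + 2}}{6 \sqrt{2 y^{4} + 3 y^{2} + 2}} = f(y).
F(3) = \frac{4 \sqrt{191}}{3} + 144; F(1/2) = \frac{3}{2} + \frac{\sqrt{46}}{3}.
Integral = F(3) - F(1/2) = - \frac{\sqrt{46}}{3} + \frac{4 \sqrt{191}}{3} + \frac{285}{2}.

Antiderivative: F(y) = 5 y^{3} + \frac{y^{2}}{2} + \frac{3 y}{2} + \frac{4 \sqrt{2 y^{4} + 3 y^{2} + 2}}{3}; value = - \frac{\sqrt{46}}{3} + \frac{4 \sqrt{191}}{3} + \frac{285}{2}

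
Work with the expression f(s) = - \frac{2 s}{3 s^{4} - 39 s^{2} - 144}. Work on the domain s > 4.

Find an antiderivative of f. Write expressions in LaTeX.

An antiderivative is F(s) = - \frac{\log{\left(s^{2} - 16 \right)}}{57} + \frac{\log{\left(s^{2} + 3 \right)}}{57}.

Factor the denominator (3 \left(s - 4\right) \left(s + 4\right) \left(s^{2} + 3\right)) and decompose: f = \frac{2 s}{57 \left(s^{2} + 3\right)} - \frac{1}{57 \left(s + 4\right)} - \frac{1}{57 \left(s - 4\right)}; each piece integrates to a log, atan, or power term.
Check: d/ds[- \frac{\log{\left(s^{2} - 16 \right)}}{57} + \frac{\log{\left(s^{2} + 3 \right)}}{57}] = - \frac{2 s}{3 s^{4} - 39 s^{2} - 144} = f(s).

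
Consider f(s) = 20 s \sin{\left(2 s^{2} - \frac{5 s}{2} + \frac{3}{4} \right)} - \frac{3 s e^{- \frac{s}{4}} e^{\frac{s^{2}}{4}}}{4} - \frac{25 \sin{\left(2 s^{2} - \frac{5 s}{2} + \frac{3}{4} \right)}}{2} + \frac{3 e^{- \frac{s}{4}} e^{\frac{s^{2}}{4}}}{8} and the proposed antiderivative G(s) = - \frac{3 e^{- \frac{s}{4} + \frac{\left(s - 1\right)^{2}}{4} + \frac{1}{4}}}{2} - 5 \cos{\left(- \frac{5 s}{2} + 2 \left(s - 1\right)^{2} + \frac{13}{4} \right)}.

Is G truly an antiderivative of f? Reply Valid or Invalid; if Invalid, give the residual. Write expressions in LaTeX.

d/ds[G] = 20 s \sin{\left(2 s^{2} - \frac{13 s}{2} + \frac{21}{4} \right)} - \frac{3 s e^{\frac{1}{2}} e^{- \frac{3 s}{4}} e^{\frac{s^{2}}{4}}}{4} - \frac{65 \sin{\left(2 s^{2} - \frac{13 s}{2} + \frac{21}{4} \right)}}{2} + \frac{9 e^{\frac{1}{2}} e^{- \frac{3 s}{4}} e^{\frac{s^{2}}{4}}}{8}
d/ds[G] - f(s) = \frac{\left(160 s e^{\frac{s}{4}} \sin{\left(2 s^{2} - \frac{13 s}{2} + \frac{21}{4} \right)} - 160 s e^{\frac{s}{4}} \sin{\left(2 s^{2} - \frac{5 s}{2} + \frac{3}{4} \right)} + 6 s e^{\frac{s^{2}}{4}} - 6 s e^{\frac{1}{2}} e^{- \frac{s}{2}} e^{\frac{s^{2}}{4}} - 260 e^{\frac{s}{4}} \sin{\left(2 s^{2} - \frac{13 s}{2} + \frac{21}{4} \right)} + 100 e^{\frac{s}{4}} \sin{\left(2 s^{2} - \frac{5 s}{2} + \frac{3}{4} \right)} - 3 e^{\frac{s^{2}}{4}} + 9 e^{\frac{1}{2}} e^{- \frac{s}{2}} e^{\frac{s^{2}}{4}}\right) e^{- \frac{s}{4}}}{8} != 0.

Invalid: d/ds[G] - f = \frac{\left(160 s e^{\frac{s}{4}} \sin{\left(2 s^{2} - \frac{13 s}{2} + \frac{21}{4} \right)} - 160 s e^{\frac{s}{4}} \sin{\left(2 s^{2} - \frac{5 s}{2} + \frac{3}{4} \right)} + 6 s e^{\frac{s^{2}}{4}} - 6 s e^{\frac{1}{2}} e^{- \frac{s}{2}} e^{\frac{s^{2}}{4}} - 260 e^{\frac{s}{4}} \sin{\left(2 s^{2} - \frac{13 s}{2} + \frac{21}{4} \right)} + 100 e^{\frac{s}{4}} \sin{\left(2 s^{2} - \frac{5 s}{2} + \frac{3}{4} \right)} - 3 e^{\frac{s^{2}}{4}} + 9 e^{\frac{1}{2}} e^{- \frac{s}{2}} e^{\frac{s^{2}}{4}}\right) e^{- \frac{s}{4}}}{8}, which is not 0.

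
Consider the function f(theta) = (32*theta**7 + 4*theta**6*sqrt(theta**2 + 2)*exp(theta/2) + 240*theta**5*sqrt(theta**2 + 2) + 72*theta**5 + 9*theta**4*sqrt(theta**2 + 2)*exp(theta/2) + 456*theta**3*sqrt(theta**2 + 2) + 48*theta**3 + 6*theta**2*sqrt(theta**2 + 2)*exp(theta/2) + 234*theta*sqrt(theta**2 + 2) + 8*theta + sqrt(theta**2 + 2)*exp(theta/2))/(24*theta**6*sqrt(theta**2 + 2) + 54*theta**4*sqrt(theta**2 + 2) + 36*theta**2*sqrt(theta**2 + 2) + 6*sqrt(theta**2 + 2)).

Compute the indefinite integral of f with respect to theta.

F(theta) = (8*theta**2*sqrt(theta**2 + 2) + 2*theta**2*exp(theta/2) + 30*theta**2*log(4*theta**2 + 1) + 8*sqrt(theta**2 + 2) + 2*exp(theta/2) + 30*log(4*theta**2 + 1) + 3)/(6*theta**2 + 6) + C

An antiderivative F(theta) passes only if d/dtheta[F] lands on f(theta) exactly.
Check: d/dtheta[(8*theta**2*sqrt(theta**2 + 2) + 2*theta**2*exp(theta/2) + 30*theta**2*log(4*theta**2 + 1) + 8*sqrt(theta**2 + 2) + 2*exp(theta/2) + 30*log(4*theta**2 + 1) + 3)/(6*theta**2 + 6)] = (32*theta**7 + 4*theta**6*sqrt(theta**2 + 2)*exp(theta/2) + 240*theta**5*sqrt(theta**2 + 2) + 72*theta**5 + 9*theta**4*sqrt(theta**2 + 2)*exp(theta/2) + 456*theta**3*sqrt(theta**2 + 2) + 48*theta**3 + 6*theta**2*sqrt(theta**2 + 2)*exp(theta/2) + 234*theta*sqrt(theta**2 + 2) + 8*theta + sqrt(theta**2 + 2)*exp(theta/2))/(24*theta**6*sqrt(theta**2 + 2) + 54*theta**4*sqrt(theta**2 + 2) + 36*theta**2*sqrt(theta**2 + 2) + 6*sqrt(theta**2 + 2)) = f(theta).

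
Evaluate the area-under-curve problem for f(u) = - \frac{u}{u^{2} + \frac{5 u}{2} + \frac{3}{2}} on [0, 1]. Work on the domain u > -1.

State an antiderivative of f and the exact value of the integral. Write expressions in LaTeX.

Antiderivative: F(u) = 2 \log{\left(u + 1 \right)} - 3 \log{\left(u + \frac{3}{2} \right)}; value = - 3 \log{\left(\frac{5}{2} \right)} + 3 \log{\left(\frac{3}{2} \right)} + 2 \log{\left(2 \right)}

The denominator factors as \left(u + 1\right) \left(2 u + 3\right); partial fractions split f into directly integrable pieces: - \frac{6}{2 u + 3} + \frac{2}{u + 1}.
F(u) = 2 \log{\left(u + 1 \right)} - 3 \log{\left(u + \frac{3}{2} \right)} is an antiderivative of f.
Check: d/du[2 \log{\left(u + 1 \right)} - 3 \log{\left(u + \frac{3}{2} \right)}] = - \frac{2 u}{2 u^{2} + 5 u + 3}, which equals f(u).
F(1) = - 3 \log{\left(\frac{5}{2} \right)} + 2 \log{\left(2 \right)}; F(0) = - 3 \log{\left(\frac{3}{2} \right)}.
Integral = F(1) - F(0) = - 3 \log{\left(\frac{5}{2} \right)} + 3 \log{\left(\frac{3}{2} \right)} + 2 \log{\left(2 \right)}.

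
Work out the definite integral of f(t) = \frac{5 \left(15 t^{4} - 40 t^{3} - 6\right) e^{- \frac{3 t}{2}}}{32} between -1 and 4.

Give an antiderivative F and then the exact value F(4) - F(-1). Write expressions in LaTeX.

Recognize the product-rule pattern: f = u'v + uv' with u = \frac{5}{8} - \frac{25 t^{4}}{16}, v = e^{- \frac{3 t}{2}}, so integration by parts undoes it.
F(t) = \frac{5 \left(\frac{1}{2} - \frac{5 t^{4}}{4}\right) e^{- \frac{3 t}{2}}}{4} is an antiderivative of f.
Check: d/dt[\frac{5 \left(\frac{1}{2} - \frac{5 t^{4}}{4}\right) e^{- \frac{3 t}{2}}}{4}] = \frac{\left(75 t^{4} - 200 t^{3} - 30\right) e^{- \frac{3 t}{2}}}{32}, which equals f(t).
F(4) = - \frac{3195}{8 e^{6}}; F(-1) = - \frac{15 e^{\frac{3}{2}}}{16}.
Integral = F(4) - F(-1) = - \frac{3195}{8 e^{6}} + \frac{15 e^{\frac{3}{2}}}{16}.

Antiderivative: F(t) = \frac{5 \left(\frac{1}{2} - \frac{5 t^{4}}{4}\right) e^{- \frac{3 t}{2}}}{4}; value = - \frac{3195}{8 e^{6}} + \frac{15 e^{\frac{3}{2}}}{16}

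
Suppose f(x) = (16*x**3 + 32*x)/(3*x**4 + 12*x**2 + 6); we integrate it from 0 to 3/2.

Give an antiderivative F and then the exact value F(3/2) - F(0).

The substitution u = x**4 + 4*x**2 + 2 works: f is exactly (dF/du)*(du/dx) for that inner function.
F(x) = 4*log(x**4 + 4*x**2 + 2)/3 is an antiderivative of f.
Check: d/dx[4*log(x**4 + 4*x**2 + 2)/3] = (16*x**3 + 32*x)/(3*x**4 + 12*x**2 + 6) = f(x).
F(3/2) = 4*log(257/16)/3; F(0) = 4*log(2)/3.
Integral = F(3/2) - F(0) = -4*log(2)/3 + 4*log(257/16)/3.

Antiderivative: F(x) = 4*log(x**4 + 4*x**2 + 2)/3; value = -4*log(2)/3 + 4*log(257/16)/3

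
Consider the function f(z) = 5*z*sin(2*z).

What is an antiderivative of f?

An antiderivative is F(z) = -5*(2*z*cos(2*z) - sin(2*z))/4.

A candidate is checked by its d/dz: the result must match f(z).
Check: d/dz[-5*(2*z*cos(2*z) - sin(2*z))/4] = 5*z*sin(2*z) = f(z).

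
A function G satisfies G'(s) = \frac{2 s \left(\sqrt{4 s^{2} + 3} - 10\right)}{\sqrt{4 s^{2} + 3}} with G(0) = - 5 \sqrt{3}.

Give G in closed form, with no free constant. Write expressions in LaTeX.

G(s) = s^{2} - 5 \sqrt{4 s^{2} + 3}

A candidate passes only if d/ds[G] lands on the given G'(s) exactly.
A general antiderivative is s^{2} - 5 \sqrt{4 s^{2} + 3} + C.
The condition gives C = - 5 \sqrt{3} - (- 5 \sqrt{3}) = 0.
So G(s) = s^{2} - 5 \sqrt{4 s^{2} + 3}.
Check: d/ds[s^{2} - 5 \sqrt{4 s^{2} + 3}] = \frac{2 s \sqrt{4 s^{2} + 3} - 20 s}{\sqrt{4 s^{2} + 3}}, which equals G'(s).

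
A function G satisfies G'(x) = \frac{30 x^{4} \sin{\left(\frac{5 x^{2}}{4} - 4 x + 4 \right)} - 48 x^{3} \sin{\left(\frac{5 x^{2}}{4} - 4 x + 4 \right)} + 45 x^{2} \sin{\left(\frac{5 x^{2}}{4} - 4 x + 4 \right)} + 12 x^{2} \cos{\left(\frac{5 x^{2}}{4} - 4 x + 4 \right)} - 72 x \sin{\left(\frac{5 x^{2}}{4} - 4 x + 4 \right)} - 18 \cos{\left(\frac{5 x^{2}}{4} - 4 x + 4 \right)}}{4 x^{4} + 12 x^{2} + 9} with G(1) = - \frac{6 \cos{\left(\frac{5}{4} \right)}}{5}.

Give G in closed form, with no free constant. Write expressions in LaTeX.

Since d/dx undoes antidifferentiation here, G(x) must give back the stated G'(x).
A general antiderivative is - \frac{3 x \cos{\left(\frac{5 x^{2}}{4} - 4 x + 4 \right)}}{x^{2} + \frac{3}{2}} + C.
The condition gives C = - \frac{6 \cos{\left(\frac{5}{4} \right)}}{5} - (- \frac{6 \cos{\left(\frac{5}{4} \right)}}{5}) = 0.
So G(x) = - \frac{6 x \cos{\left(\frac{5 x^{2}}{4} - 4 x + 4 \right)}}{2 x^{2} + 3}.
Check: d/dx[- \frac{6 x \cos{\left(\frac{5 x^{2}}{4} - 4 x + 4 \right)}}{2 x^{2} + 3}] = \frac{30 x^{4} \sin{\left(\frac{5 x^{2}}{4} - 4 x + 4 \right)} - 48 x^{3} \sin{\left(\frac{5 x^{2}}{4} - 4 x + 4 \right)} + 45 x^{2} \sin{\left(\frac{5 x^{2}}{4} - 4 x + 4 \right)} + 12 x^{2} \cos{\left(\frac{5 x^{2}}{4} - 4 x + 4 \right)} - 72 x \sin{\left(\frac{5 x^{2}}{4} - 4 x + 4 \right)} - 18 \cos{\left(\frac{5 x^{2}}{4} - 4 x + 4 \right)}}{4 x^{4} + 12 x^{2} + 9} = G'(x).

G(x) = - \frac{6 x \cos{\left(\frac{5 x^{2}}{4} - 4 x + 4 \right)}}{2 x^{2} + 3}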